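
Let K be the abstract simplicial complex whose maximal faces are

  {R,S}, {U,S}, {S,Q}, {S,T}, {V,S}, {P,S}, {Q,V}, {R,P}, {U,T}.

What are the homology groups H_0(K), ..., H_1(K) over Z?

H_0 = Z,  H_1 = Z^3.

Order the vertices as P < Q < R < S < T < U < V. Listing each simplex with vertices in this order, K has dimension 1 with simplices:

  0-simplices (7): P, Q, R, S, T, U, V
  1-simplices (9): PR, PS, QS, QV, RS, ST, SU, SV, TU

Hence C_0 ≅ Z^7, C_1 ≅ Z^9.

The boundary map ∂_1: C_1 → C_0 is given by ∂[p,q] = [q] − [p].
The 7×9 boundary matrix has rank 6 and Smith normal form diag(1,1,1,1,1,1).

Now H_k = ker ∂_k / im ∂_{k+1}, so:

  H_0: rank C_0 − rank ∂_1 = 7 − 6 = 1, and the invariant factors of ∂_1 are all 1, so H_0 ≅ Z.
  H_1: rank ker ∂_1 − rank ∂_2 = (9 − 6) − 0 = 3, and there is no ∂_2, so H_1 ≅ Z^3.

(K is a triangulation of a wedge of 3 circles.)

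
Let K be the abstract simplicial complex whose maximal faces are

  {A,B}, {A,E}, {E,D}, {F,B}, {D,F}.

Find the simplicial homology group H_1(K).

H_1 = Z.

Fix the vertex order A < B < D < E < F and write every simplex with vertices in increasing order. Then dim K = 1 and the simplices of K are:

  0-simplices (5): A, B, D, E, F
  1-simplices (5): AB, AE, BF, DE, DF

so the chain groups are C_0 ≅ Z^5, C_1 ≅ Z^5.

Boundary ∂_1: C_1 → C_0 maps an edge to its endpoints' difference, ∂[p,q] = q − p. For instance
  ∂AB = B − A.
The resulting 5×5 matrix has rank 4, and its Smith normal form has invariant factors (1,1,1,1).

Reading off H_k = ker ∂_k / im ∂_{k+1}:

  H_1: rank ker ∂_1 − rank ∂_2 = (5 − 4) − 0 = 1, and there is no ∂_2, so H_1 ≅ Z.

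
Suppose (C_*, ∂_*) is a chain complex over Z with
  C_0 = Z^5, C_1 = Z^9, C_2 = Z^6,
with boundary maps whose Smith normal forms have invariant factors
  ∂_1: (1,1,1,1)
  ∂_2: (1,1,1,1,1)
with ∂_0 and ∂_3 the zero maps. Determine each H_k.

H_0 ≅ Z,  H_1 = 0,  H_2 ≅ Z.

H_0: b_0 = 5 − 0 − 4 = 1; torsion from ∂_1 factors > 1: none. So H_0 ≅ Z.
H_1: b_1 = 9 − 4 − 5 = 0; torsion from ∂_2 factors > 1: none. So H_1 ≅ 0.
H_2: b_2 = 6 − 5 − 0 = 1; torsion from ∂_3 factors > 1: none. So H_2 ≅ Z.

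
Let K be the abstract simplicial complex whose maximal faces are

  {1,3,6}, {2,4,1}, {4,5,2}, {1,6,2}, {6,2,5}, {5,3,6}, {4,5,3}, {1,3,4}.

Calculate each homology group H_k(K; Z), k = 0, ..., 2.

K has 6 vertices, 12 edges, 8 triangles.
rank ∂_0 = 0, rank ∂_1 = 5 ⇒ b_0 = 6 − 0 − 5 = 1; all invariant factors of ∂_1 are 1 so no torsion. So H_0 = Z.
rank ∂_1 = 5, rank ∂_2 = 7 ⇒ b_1 = 12 − 5 − 7 = 0; all invariant factors of ∂_2 are 1 so no torsion. So H_1 = 0.
rank ∂_2 = 7, rank ∂_3 = 0 ⇒ b_2 = 8 − 7 − 0 = 1. So H_2 = Z.

H_0 = Z,  H_1 = 0,  H_2 = Z.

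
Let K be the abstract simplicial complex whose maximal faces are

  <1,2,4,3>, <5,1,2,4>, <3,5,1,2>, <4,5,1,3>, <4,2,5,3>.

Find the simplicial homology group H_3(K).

Take the total order 1 < 2 < 3 < 4 < 5 on the vertex set. Then K (dimension 3) consists of the simplices:

  0-simplices (5): [1], [2], [3], [4], [5]
  1-simplices (10): [1,2], [1,3], [1,4], [1,5], [2,3], [2,4], [2,5], [3,4], [3,5], [4,5]
  2-simplices (10): [1,2,3], [1,2,4], [1,2,5], [1,3,4], [1,3,5], [1,4,5], [2,3,4], [2,3,5], [2,4,5], [3,4,5]
  3-simplices (5): [1,2,3,4], [1,2,3,5], [1,2,4,5], [1,3,4,5], [2,3,4,5]

so the chain groups are C_0 ≅ Z^5, C_1 ≅ Z^10, C_2 ≅ Z^10, C_3 ≅ Z^5.

The boundary map ∂_1: C_1 → C_0 sends each edge [p,q] (with p < q) to q − p. For instance
  ∂[1,4] = [4] − [1].
The resulting 5×10 matrix has rank 4, and its Smith normal form has invariant factors (1,1,1,1).

Boundary ∂_2: C_2 → C_1 sends each 2-simplex [p,q,r] to [q,r] − [p,r] + [p,q]. For instance
  ∂[1,4,5] = [4,5] − [1,5] + [1,4],
  ∂[2,4,5] = [4,5] − [2,5] + [2,4].
This gives a 10×10 integer matrix of rank 6; reducing to Smith normal form yields diagonal entries (1,1,1,1,1,1).

Boundary ∂_3: C_3 → C_2 sends each 3-simplex σ to the alternating sum Σ_i (−1)^i (σ with its i-th vertex removed). For instance
  ∂[1,3,4,5] = [3,4,5] − [1,4,5] + [1,3,5] − [1,3,4],
  ∂[1,2,3,4] = [2,3,4] − [1,3,4] + [1,2,4] − [1,2,3].
As a 10×5 matrix over Z this has rank 4, with invariant factors (1,1,1,1).

Computing H_k = (kernel of ∂_k) / (image of ∂_{k+1}):

  H_3: rank ker ∂_3 − rank ∂_4 = (5 − 4) − 0 = 1, and there is no ∂_4, so H_3 = Z.

H_3 ≅ Z.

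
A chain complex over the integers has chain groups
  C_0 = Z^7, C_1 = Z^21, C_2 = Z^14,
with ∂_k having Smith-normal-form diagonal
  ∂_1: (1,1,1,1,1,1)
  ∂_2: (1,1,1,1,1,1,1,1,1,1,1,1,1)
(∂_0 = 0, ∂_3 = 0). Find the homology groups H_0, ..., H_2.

H_0: b_0 = 7 − 0 − 6 = 1; torsion from ∂_1 factors > 1: none. So H_0 = Z.
H_1: b_1 = 21 − 6 − 13 = 2; torsion from ∂_2 factors > 1: none. So H_1 = Z^2.
H_2: b_2 = 14 − 13 − 0 = 1; torsion from ∂_3 factors > 1: none. So H_2 = Z.

H_0 = Z,  H_1 = Z^2,  H_2 = Z.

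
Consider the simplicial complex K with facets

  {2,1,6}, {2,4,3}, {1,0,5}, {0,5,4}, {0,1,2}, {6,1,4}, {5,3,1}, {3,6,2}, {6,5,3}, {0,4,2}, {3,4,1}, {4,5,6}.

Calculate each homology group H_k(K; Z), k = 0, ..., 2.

Order the vertices as 0 < 1 < 2 < 3 < 4 < 5 < 6. Listing each simplex with vertices in this order, K has dimension 2 with simplices:

  0-simplices (7): [0], [1], [2], [3], [4], [5], [6]
  1-simplices (18): [0,1], [0,2], [0,4], [0,5], [1,2], [1,3], [1,4], [1,5], [1,6], [2,3], [2,4], [2,6], [3,4], [3,5], [3,6], [4,5], [4,6], [5,6]
  2-simplices (12): [0,1,2], [0,1,5], [0,2,4], [0,4,5], [1,2,6], [1,3,4], [1,3,5], [1,4,6], [2,3,4], [2,3,6], [3,5,6], [4,5,6]

so the chain groups are C_0 ≅ Z^7, C_1 ≅ Z^18, C_2 ≅ Z^12.

Boundary ∂_1: C_1 → C_0 sends each edge [p,q] (with p < q) to q − p.
The 7×18 boundary matrix has rank 6 and Smith normal form diag(1,1,1,1,1,1).

Boundary ∂_2: C_2 → C_1 maps a triangle to the signed sum of its edges. For instance
  ∂[0,4,5] = [4,5] − [0,5] + [0,4],
  ∂[1,3,4] = [3,4] − [1,4] + [1,3].
The 18×12 boundary matrix has rank 12 and Smith normal form diag(1,1,1,1,1,1,1,1,1,1,1,2).

From H_k ≅ ker(∂_k) / im(∂_{k+1}) we obtain:

  H_0: rank C_0 − rank ∂_1 = 7 − 6 = 1, and the invariant factors of ∂_1 are all 1, so H_0 ≅ Z.
  H_1: rank ker ∂_1 − rank ∂_2 = (18 − 6) − 12 = 0, and ∂_2 has invariant factor 2 > 1, so H_1 ≅ Z_2.
  H_2: rank ker ∂_2 − rank ∂_3 = (12 − 12) − 0 = 0, and there is no ∂_3, so H_2 ≅ 0.

(K is a triangulation of the real projective plane RP^2.)

H_0 ≅ Z,  H_1 ≅ Z_2,  H_2 = 0.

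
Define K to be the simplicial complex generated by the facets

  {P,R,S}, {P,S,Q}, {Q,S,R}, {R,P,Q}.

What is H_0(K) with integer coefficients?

K has 4 vertices, 6 edges, 4 triangles.
rank ∂_0 = 0, rank ∂_1 = 3 ⇒ b_0 = 4 − 0 − 3 = 1; all invariant factors of ∂_1 are 1 so no torsion. So H_0 = Z.

H_0 ≅ Z.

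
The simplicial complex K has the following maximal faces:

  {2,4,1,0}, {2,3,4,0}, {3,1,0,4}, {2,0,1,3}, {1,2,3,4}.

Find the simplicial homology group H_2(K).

H_2 = 0.

Take the total order 0 < 1 < 2 < 3 < 4 on the vertex set. Then K (dimension 3) consists of the simplices:

  0-simplices (5): [0], [1], [2], [3], [4]
  1-simplices (10): [0,1], [0,2], [0,3], [0,4], [1,2], [1,3], [1,4], [2,3], [2,4], [3,4]
  2-simplices (10): [0,1,2], [0,1,3], [0,1,4], [0,2,3], [0,2,4], [0,3,4], [1,2,3], [1,2,4], [1,3,4], [2,3,4]
  3-simplices (5): [0,1,2,3], [0,1,2,4], [0,1,3,4], [0,2,3,4], [1,2,3,4]

giving chain groups C_0 ≅ Z^5, C_1 ≅ Z^10, C_2 ≅ Z^10, C_3 ≅ Z^5.

Boundary ∂_1: C_1 → C_0 is given by ∂[p,q] = [q] − [p]. For instance
  ∂[2,4] = [4] − [2].
As a 5×10 matrix over Z this has rank 4, with invariant factors (1,1,1,1).

∂_2: C_2 → C_1 acts by ∂[p,q,r] = [q,r] − [p,r] + [p,q]. For instance
  ∂[1,3,4] = [3,4] − [1,4] + [1,3],
  ∂[0,3,4] = [3,4] − [0,4] + [0,3].
As a 10×10 matrix over Z this has rank 6, with invariant factors (1,1,1,1,1,1).

The boundary map ∂_3: C_3 → C_2 sends each 3-simplex σ to the alternating sum Σ_i (−1)^i (σ with its i-th vertex removed). For instance
  ∂[1,2,3,4] = [2,3,4] − [1,3,4] + [1,2,4] − [1,2,3],
  ∂[0,1,2,3] = [1,2,3] − [0,2,3] + [0,1,3] − [0,1,2].
The resulting 10×5 matrix has rank 4, and its Smith normal form has invariant factors (1,1,1,1).

Computing H_k = (kernel of ∂_k) / (image of ∂_{k+1}):

  H_2: rank ker ∂_2 − rank ∂_3 = (10 − 6) − 4 = 0, and the invariant factors of ∂_3 are all 1, so H_2 ≅ 0.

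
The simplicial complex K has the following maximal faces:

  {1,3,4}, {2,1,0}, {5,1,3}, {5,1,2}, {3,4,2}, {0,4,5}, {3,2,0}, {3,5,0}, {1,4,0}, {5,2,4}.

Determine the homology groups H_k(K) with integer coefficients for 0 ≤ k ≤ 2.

H_0 = Z,  H_1 = Z/2,  H_2 = 0.

We work with the vertex ordering 0 < 1 < 2 < 3 < 4 < 5. The simplices of K, each written with vertices in increasing order, are:

  0-simplices (6): [0], [1], [2], [3], [4], [5]
  1-simplices (15): [0,1], [0,2], [0,3], [0,4], [0,5], [1,2], [1,3], [1,4], [1,5], [2,3], [2,4], [2,5], [3,4], [3,5], [4,5]
  2-simplices (10): [0,1,2], [0,1,4], [0,2,3], [0,3,5], [0,4,5], [1,2,5], [1,3,4], [1,3,5], [2,3,4], [2,4,5]

Hence C_0 ≅ Z^6, C_1 ≅ Z^15, C_2 ≅ Z^10.

∂_1: C_1 → C_0 sends each edge [p,q] (with p < q) to q − p. For instance
  ∂[1,3] = [3] − [1].
As a 6×15 matrix over Z this has rank 5, with invariant factors (1,1,1,1,1).

Boundary ∂_2: C_2 → C_1 acts by ∂[p,q,r] = [q,r] − [p,r] + [p,q]. For instance
  ∂[1,2,5] = [2,5] − [1,5] + [1,2],
  ∂[0,1,2] = [1,2] − [0,2] + [0,1].
The resulting 15×10 matrix has rank 10, and its Smith normal form has invariant factors (1,1,1,1,1,1,1,1,1,2).

Computing H_k = (kernel of ∂_k) / (image of ∂_{k+1}):

  H_0: rank C_0 − rank ∂_1 = 6 − 5 = 1, and the invariant factors of ∂_1 are all 1, so H_0 = Z.
  H_1: rank ker ∂_1 − rank ∂_2 = (15 − 5) − 10 = 0, and ∂_2 has invariant factor 2 > 1, so H_1 = Z/2.
  H_2: rank ker ∂_2 − rank ∂_3 = (10 − 10) − 0 = 0, and there is no ∂_3, so H_2 = 0.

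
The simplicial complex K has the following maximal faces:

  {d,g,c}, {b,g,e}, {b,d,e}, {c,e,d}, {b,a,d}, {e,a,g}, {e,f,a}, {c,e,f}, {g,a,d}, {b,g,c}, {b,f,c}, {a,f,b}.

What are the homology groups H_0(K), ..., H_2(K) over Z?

Take the total order a < b < c < d < e < f < g on the vertex set. Then K (dimension 2) consists of the simplices:

  0-simplices (7): a, b, c, d, e, f, g
  1-simplices (18): ab, ad, ae, af, ag, bc, bd, be, bf, bg, cd, ce, cf, cg, de, dg, ef, eg
  2-simplices (12): abd, abf, adg, aef, aeg, bcf, bcg, bde, beg, cde, cdg, cef

Hence C_0 ≅ Z^7, C_1 ≅ Z^18, C_2 ≅ Z^12.

The boundary map ∂_1: C_1 → C_0 maps an edge to its endpoints' difference, ∂[p,q] = q − p. For instance
  ∂ce = e − c.
As a 7×18 matrix over Z this has rank 6, with invariant factors (1,1,1,1,1,1).

The boundary map ∂_2: C_2 → C_1 sends each 2-simplex [p,q,r] to [q,r] − [p,r] + [p,q]. For instance
  ∂abd = bd − ad + ab,
  ∂bcf = cf − bf + bc.
As a 18×12 matrix over Z this has rank 12, with invariant factors (1,1,1,1,1,1,1,1,1,1,1,2).

Reading off H_k = ker ∂_k / im ∂_{k+1}:

  H_0: rank C_0 − rank ∂_1 = 7 − 6 = 1, and the invariant factors of ∂_1 are all 1, so H_0 ≅ Z.
  H_1: rank ker ∂_1 − rank ∂_2 = (18 − 6) − 12 = 0, and ∂_2 has invariant factor 2 > 1, so H_1 ≅ Z_2.
  H_2: rank ker ∂_2 − rank ∂_3 = (12 − 12) − 0 = 0, and there is no ∂_3, so H_2 ≅ 0.

As a check, the Euler characteristic is 7 − 18 + 12 = 1, which agrees with 1 − 0 + 0 = 1.

H_0 ≅ Z,  H_1 ≅ Z_2,  H_2 = 0.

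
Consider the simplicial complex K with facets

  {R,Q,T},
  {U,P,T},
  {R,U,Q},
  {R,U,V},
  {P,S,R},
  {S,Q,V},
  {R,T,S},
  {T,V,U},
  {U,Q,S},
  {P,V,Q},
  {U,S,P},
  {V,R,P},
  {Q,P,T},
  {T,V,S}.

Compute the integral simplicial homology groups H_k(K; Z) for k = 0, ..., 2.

H_0 ≅ Z,  H_1 ≅ Z^2,  H_2 ≅ Z.

Order the vertices as P < Q < R < S < T < U < V. Listing each simplex with vertices in this order, K has dimension 2 with simplices:

  0-simplices (7): P, Q, R, S, T, U, V
  1-simplices (21): PQ, PR, PS, PT, PU, PV, QR, QS, QT, QU, QV, RS, RT, RU, RV, ST, SU, SV, TU, TV, UV
  2-simplices (14): PQT, PQV, PRS, PRV, PSU, PTU, QRT, QRU, QSU, QSV, RST, RUV, STV, TUV

so the chain groups are C_0 ≅ Z^7, C_1 ≅ Z^21, C_2 ≅ Z^14.

∂_1: C_1 → C_0 sends each edge [p,q] (with p < q) to q − p. For instance
  ∂SU = U − S.
This gives a 7×21 integer matrix of rank 6; reducing to Smith normal form yields diagonal entries (1,1,1,1,1,1).

Boundary ∂_2: C_2 → C_1 maps a triangle to the signed sum of its edges. For instance
  ∂QRT = RT − QT + QR,
  ∂RST = ST − RT + RS.
The resulting 21×14 matrix has rank 13, and its Smith normal form has invariant factors (1,1,1,1,1,1,1,1,1,1,1,1,1).

From H_k ≅ ker(∂_k) / im(∂_{k+1}) we obtain:

  H_0: rank C_0 − rank ∂_1 = 7 − 6 = 1, and the invariant factors of ∂_1 are all 1, so H_0 = Z.
  H_1: rank ker ∂_1 − rank ∂_2 = (21 − 6) − 13 = 2, and the invariant factors of ∂_2 are all 1, so H_1 = Z^2.
  H_2: rank ker ∂_2 − rank ∂_3 = (14 − 13) − 0 = 1, and there is no ∂_3, so H_2 = Z.

As a check, the Euler characteristic is 7 − 21 + 14 = 0, which agrees with 1 − 2 + 1 = 0.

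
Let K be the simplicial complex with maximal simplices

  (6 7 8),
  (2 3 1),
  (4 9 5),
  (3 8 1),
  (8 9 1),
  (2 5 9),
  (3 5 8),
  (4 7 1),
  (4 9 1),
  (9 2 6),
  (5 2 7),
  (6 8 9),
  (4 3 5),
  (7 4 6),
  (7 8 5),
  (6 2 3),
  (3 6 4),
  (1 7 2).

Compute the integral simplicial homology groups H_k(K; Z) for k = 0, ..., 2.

K has 9 vertices, 27 edges, 18 triangles.
rank ∂_0 = 0, rank ∂_1 = 8 ⇒ b_0 = 9 − 0 − 8 = 1; all invariant factors of ∂_1 are 1 so no torsion. So H_0 = Z.
rank ∂_1 = 8, rank ∂_2 = 17 ⇒ b_1 = 27 − 8 − 17 = 2; all invariant factors of ∂_2 are 1 so no torsion. So H_1 = Z^2.
rank ∂_2 = 17, rank ∂_3 = 0 ⇒ b_2 = 18 − 17 − 0 = 1. So H_2 = Z.

H_0 ≅ Z,  H_1 ≅ Z^2,  H_2 ≅ Z.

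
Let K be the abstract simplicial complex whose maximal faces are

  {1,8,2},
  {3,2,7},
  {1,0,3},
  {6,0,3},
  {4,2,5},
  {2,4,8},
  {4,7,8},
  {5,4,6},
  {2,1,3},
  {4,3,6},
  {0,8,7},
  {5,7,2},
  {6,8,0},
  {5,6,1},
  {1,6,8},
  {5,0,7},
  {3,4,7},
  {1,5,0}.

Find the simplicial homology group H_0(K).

H_0 ≅ Z.

Fix the vertex order 0 < 1 < 2 < 3 < 4 < 5 < 6 < 7 < 8 and write every simplex with vertices in increasing order. Then dim K = 2 and the simplices of K are:

  0-simplices (9): [0], [1], [2], [3], [4], [5], [6], [7], [8]
  1-simplices (27): (27 of them)
  2-simplices (18): [0,1,3], [0,1,5], [0,3,6], [0,5,7], [0,6,8], [0,7,8], [1,2,3], [1,2,8], [1,5,6], [1,6,8], [2,3,7], [2,4,5], [2,4,8], [2,5,7], [3,4,6], [3,4,7], [4,5,6], [4,7,8]

Hence C_0 ≅ Z^9, C_1 ≅ Z^27, C_2 ≅ Z^18.

∂_1: C_1 → C_0 is given by ∂[p,q] = [q] − [p].
This gives a 9×27 integer matrix of rank 8; reducing to Smith normal form yields diagonal entries (1,1,1,1,1,1,1,1).

The boundary map ∂_2: C_2 → C_1 maps a triangle to the signed sum of its edges. For instance
  ∂[2,5,7] = [5,7] − [2,7] + [2,5],
  ∂[1,2,8] = [2,8] − [1,8] + [1,2].
The resulting 27×18 matrix has rank 18, and its Smith normal form has invariant factors (1,1,1,1,1,1,1,1,1,1,1,1,1,1,1,1,1,2).

Now H_k = ker ∂_k / im ∂_{k+1}, so:

  H_0: rank C_0 − rank ∂_1 = 9 − 8 = 1, and the invariant factors of ∂_1 are all 1, so H_0 ≅ Z.

(K is a triangulation of the Klein bottle.)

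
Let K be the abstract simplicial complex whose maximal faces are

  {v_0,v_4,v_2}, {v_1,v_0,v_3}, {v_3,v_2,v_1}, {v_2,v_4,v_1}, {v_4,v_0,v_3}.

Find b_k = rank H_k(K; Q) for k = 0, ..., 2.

b_0 = 1, b_1 = 1, b_2 = 0.

Take the total order v_0 < v_1 < v_2 < v_3 < v_4 on the vertex set. Then K (dimension 2) consists of the simplices:

  0-simplices (5): [v_0], [v_1], [v_2], [v_3], [v_4]
  1-simplices (10): [v_0,v_1], [v_0,v_2], [v_0,v_3], [v_0,v_4], [v_1,v_2], [v_1,v_3], [v_1,v_4], [v_2,v_3], [v_2,v_4], [v_3,v_4]
  2-simplices (5): [v_0,v_1,v_3], [v_0,v_2,v_4], [v_0,v_3,v_4], [v_1,v_2,v_3], [v_1,v_2,v_4]

Hence C_0 ≅ Z^5, C_1 ≅ Z^10, C_2 ≅ Z^5.

Boundary ∂_1: C_1 → C_0 is given by ∂[p,q] = [q] − [p].
This gives a 5×10 integer matrix of rank 4; reducing to Smith normal form yields diagonal entries (1,1,1,1).

∂_2: C_2 → C_1 acts by ∂[p,q,r] = [q,r] − [p,r] + [p,q]. For instance
  ∂[v_0,v_2,v_4] = [v_2,v_4] − [v_0,v_4] + [v_0,v_2],
  ∂[v_1,v_2,v_4] = [v_2,v_4] − [v_1,v_4] + [v_1,v_2].
The 10×5 boundary matrix has rank 5 and Smith normal form diag(1,1,1,1,1).

Computing H_k = (kernel of ∂_k) / (image of ∂_{k+1}):

  H_0: rank C_0 − rank ∂_1 = 5 − 4 = 1, and the invariant factors of ∂_1 are all 1, so H_0 ≅ Z.
  H_1: rank ker ∂_1 − rank ∂_2 = (10 − 4) − 5 = 1, and the invariant factors of ∂_2 are all 1, so H_1 ≅ Z.
  H_2: rank ker ∂_2 − rank ∂_3 = (5 − 5) − 0 = 0, and there is no ∂_3, so H_2 ≅ 0.

Hence the Betti numbers are b_0 = 1, b_1 = 1, b_2 = 0.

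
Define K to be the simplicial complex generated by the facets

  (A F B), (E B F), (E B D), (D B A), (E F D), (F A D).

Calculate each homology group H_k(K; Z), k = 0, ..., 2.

H_0 = Z,  H_1 = 0,  H_2 = Z.

Order the vertices as A < B < D < E < F. Listing each simplex with vertices in this order, K has dimension 2 with simplices:

  0-simplices (5): A, B, D, E, F
  1-simplices (9): AB, AD, AF, BD, BE, BF, DE, DF, EF
  2-simplices (6): ABD, ABF, ADF, BDE, BEF, DEF

giving chain groups C_0 ≅ Z^5, C_1 ≅ Z^9, C_2 ≅ Z^6.

The boundary map ∂_1: C_1 → C_0 sends each edge [p,q] (with p < q) to q − p.
As a 5×9 matrix over Z this has rank 4, with invariant factors (1,1,1,1).

∂_2: C_2 → C_1 maps a triangle to the signed sum of its edges. For instance
  ∂BEF = EF − BF + BE,
  ∂ABD = BD − AD + AB.
This gives a 9×6 integer matrix of rank 5; reducing to Smith normal form yields diagonal entries (1,1,1,1,1).

Now H_k = ker ∂_k / im ∂_{k+1}, so:

  H_0: rank C_0 − rank ∂_1 = 5 − 4 = 1, and the invariant factors of ∂_1 are all 1, so H_0 = Z.
  H_1: rank ker ∂_1 − rank ∂_2 = (9 − 4) − 5 = 0, and the invariant factors of ∂_2 are all 1, so H_1 = 0.
  H_2: rank ker ∂_2 − rank ∂_3 = (6 − 5) − 0 = 1, and there is no ∂_3, so H_2 = Z.

(K is a triangulation of the 2-sphere S^2.)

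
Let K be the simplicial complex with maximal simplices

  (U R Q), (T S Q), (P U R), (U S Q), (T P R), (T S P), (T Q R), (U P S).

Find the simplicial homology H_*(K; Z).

H_0 ≅ Z,  H_1 = 0,  H_2 ≅ Z.

We work with the vertex ordering P < Q < R < S < T < U. The simplices of K, each written with vertices in increasing order, are:

  0-simplices (6): P, Q, R, S, T, U
  1-simplices (12): PR, PS, PT, PU, QR, QS, QT, QU, RT, RU, ST, SU
  2-simplices (8): PRT, PRU, PST, PSU, QRT, QRU, QST, QSU

Hence C_0 ≅ Z^6, C_1 ≅ Z^12, C_2 ≅ Z^8.

∂_1: C_1 → C_0 maps an edge to its endpoints' difference, ∂[p,q] = q − p.
The resulting 6×12 matrix has rank 5, and its Smith normal form has invariant factors (1,1,1,1,1).

Boundary ∂_2: C_2 → C_1 maps a triangle to the signed sum of its edges. For instance
  ∂PRT = RT − PT + PR,
  ∂PSU = SU − PU + PS.
The resulting 12×8 matrix has rank 7, and its Smith normal form has invariant factors (1,1,1,1,1,1,1).

Reading off H_k = ker ∂_k / im ∂_{k+1}:

  H_0: rank C_0 − rank ∂_1 = 6 − 5 = 1, and the invariant factors of ∂_1 are all 1, so H_0 = Z.
  H_1: rank ker ∂_1 − rank ∂_2 = (12 − 5) − 7 = 0, and the invariant factors of ∂_2 are all 1, so H_1 = 0.
  H_2: rank ker ∂_2 − rank ∂_3 = (8 − 7) − 0 = 1, and there is no ∂_3, so H_2 = Z.

(K is a triangulation of the 2-sphere S^2.)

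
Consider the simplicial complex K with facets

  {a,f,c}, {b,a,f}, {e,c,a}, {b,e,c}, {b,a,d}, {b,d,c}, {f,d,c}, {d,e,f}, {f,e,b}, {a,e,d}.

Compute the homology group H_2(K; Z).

Take the total order a < b < c < d < e < f on the vertex set. Then K (dimension 2) consists of the simplices:

  0-simplices (6): a, b, c, d, e, f
  1-simplices (15): ab, ac, ad, ae, af, bc, bd, be, bf, cd, ce, cf, de, df, ef
  2-simplices (10): abd, abf, ace, acf, ade, bcd, bce, bef, cdf, def

giving chain groups C_0 ≅ Z^6, C_1 ≅ Z^15, C_2 ≅ Z^10.

Boundary ∂_1: C_1 → C_0 sends each edge [p,q] (with p < q) to q − p.
This gives a 6×15 integer matrix of rank 5; reducing to Smith normal form yields diagonal entries (1,1,1,1,1).

The boundary map ∂_2: C_2 → C_1 maps a triangle to the signed sum of its edges. For instance
  ∂bcd = cd − bd + bc,
  ∂acf = cf − af + ac.
The 15×10 boundary matrix has rank 10 and Smith normal form diag(1,1,1,1,1,1,1,1,1,2).

Reading off H_k = ker ∂_k / im ∂_{k+1}:

  H_2: rank ker ∂_2 − rank ∂_3 = (10 − 10) − 0 = 0, and there is no ∂_3, so H_2 = 0.

H_2 = 0.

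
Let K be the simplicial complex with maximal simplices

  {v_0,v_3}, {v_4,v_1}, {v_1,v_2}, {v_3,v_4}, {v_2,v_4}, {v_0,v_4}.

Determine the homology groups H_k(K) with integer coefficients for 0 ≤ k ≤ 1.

H_0 = Z,  H_1 = Z^2.

We work with the vertex ordering v_0 < v_1 < v_2 < v_3 < v_4. The simplices of K, each written with vertices in increasing order, are:

  0-simplices (5): [v_0], [v_1], [v_2], [v_3], [v_4]
  1-simplices (6): [v_0,v_3], [v_0,v_4], [v_1,v_2], [v_1,v_4], [v_2,v_4], [v_3,v_4]

giving chain groups C_0 ≅ Z^5, C_1 ≅ Z^6.

Boundary ∂_1: C_1 → C_0 maps an edge to its endpoints' difference, ∂[p,q] = q − p.
The 5×6 boundary matrix has rank 4 and Smith normal form diag(1,1,1,1).

Computing H_k = (kernel of ∂_k) / (image of ∂_{k+1}):

  H_0: rank C_0 − rank ∂_1 = 5 − 4 = 1, and the invariant factors of ∂_1 are all 1, so H_0 ≅ Z.
  H_1: rank ker ∂_1 − rank ∂_2 = (6 − 4) − 0 = 2, and there is no ∂_2, so H_1 ≅ Z^2.

As a check, the Euler characteristic is 5 − 6 = -1, which agrees with 1 − 2 = -1.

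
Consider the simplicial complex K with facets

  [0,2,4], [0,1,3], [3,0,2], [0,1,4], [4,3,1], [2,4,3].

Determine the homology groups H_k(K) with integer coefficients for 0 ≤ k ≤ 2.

H_0 = Z,  H_1 = 0,  H_2 = Z.

K has 5 vertices, 9 edges, 6 triangles.
rank ∂_0 = 0, rank ∂_1 = 4 ⇒ b_0 = 5 − 0 − 4 = 1; all invariant factors of ∂_1 are 1 so no torsion. So H_0 = Z.
rank ∂_1 = 4, rank ∂_2 = 5 ⇒ b_1 = 9 − 4 − 5 = 0; all invariant factors of ∂_2 are 1 so no torsion. So H_1 = 0.
rank ∂_2 = 5, rank ∂_3 = 0 ⇒ b_2 = 6 − 5 − 0 = 1. So H_2 = Z.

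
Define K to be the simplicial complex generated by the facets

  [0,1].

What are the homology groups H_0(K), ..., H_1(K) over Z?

Fix the vertex order 0 < 1 and write every simplex with vertices in increasing order. Then dim K = 1 and the simplices of K are:

  0-simplices (2): [0], [1]
  1-simplices (1): [0,1]

so the chain groups are C_0 ≅ Z^2, C_1 ≅ Z^1.

∂_1: C_1 → C_0 sends each edge [p,q] (with p < q) to q − p. For instance
  ∂[0,1] = [1] − [0].
As a 2×1 matrix over Z this has rank 1, with invariant factors (1).

Computing H_k = (kernel of ∂_k) / (image of ∂_{k+1}):

  H_0: rank C_0 − rank ∂_1 = 2 − 1 = 1, and the invariant factors of ∂_1 are all 1, so H_0 ≅ Z.
  H_1: rank ker ∂_1 − rank ∂_2 = (1 − 1) − 0 = 0, and there is no ∂_2, so H_1 ≅ 0.

H_0 = Z,  H_1 = 0.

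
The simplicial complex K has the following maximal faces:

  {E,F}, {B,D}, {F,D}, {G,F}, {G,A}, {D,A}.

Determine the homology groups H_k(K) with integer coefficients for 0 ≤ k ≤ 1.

We work with the vertex ordering A < B < D < E < F < G. The simplices of K, each written with vertices in increasing order, are:

  0-simplices (6): A, B, D, E, F, G
  1-simplices (6): AD, AG, BD, DF, EF, FG

so the chain groups are C_0 ≅ Z^6, C_1 ≅ Z^6.

The boundary map ∂_1: C_1 → C_0 sends each edge [p,q] (with p < q) to q − p. For instance
  ∂AD = D − A.
The resulting 6×6 matrix has rank 5, and its Smith normal form has invariant factors (1,1,1,1,1).

Now H_k = ker ∂_k / im ∂_{k+1}, so:

  H_0: rank C_0 − rank ∂_1 = 6 − 5 = 1, and the invariant factors of ∂_1 are all 1, so H_0 ≅ Z.
  H_1: rank ker ∂_1 − rank ∂_2 = (6 − 5) − 0 = 1, and there is no ∂_2, so H_1 ≅ Z.

As a check, the Euler characteristic is 6 − 6 = 0, which agrees with 1 − 1 = 0.

H_0 = Z,  H_1 = Z.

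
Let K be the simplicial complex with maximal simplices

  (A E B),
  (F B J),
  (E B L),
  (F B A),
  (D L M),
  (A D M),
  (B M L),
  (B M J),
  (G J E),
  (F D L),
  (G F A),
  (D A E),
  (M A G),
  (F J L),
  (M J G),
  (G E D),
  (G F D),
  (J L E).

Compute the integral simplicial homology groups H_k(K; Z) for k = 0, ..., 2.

H_0 ≅ Z,  H_1 ≅ Z ⊕ Z/2,  H_2 = 0.

We work with the vertex ordering A < B < D < E < F < G < J < L < M. The simplices of K, each written with vertices in increasing order, are:

  0-simplices (9): A, B, D, E, F, G, J, L, M
  1-simplices (27): AB, AD, AE, AF, AG, AM, BE, BF, BJ, BL, BM, DE, DF, DG, DL, DM, EG, EJ, EL, FG, FJ, FL, GJ, GM, JL, JM, LM
  2-simplices (18): ABE, ABF, ADE, ADM, AFG, AGM, BEL, BFJ, BJM, BLM, DEG, DFG, DFL, DLM, EGJ, EJL, FJL, GJM

so the chain groups are C_0 ≅ Z^9, C_1 ≅ Z^27, C_2 ≅ Z^18.

∂_1: C_1 → C_0 is given by ∂[p,q] = [q] − [p]. For instance
  ∂JL = L − J.
The resulting 9×27 matrix has rank 8, and its Smith normal form has invariant factors (1,1,1,1,1,1,1,1).

The boundary map ∂_2: C_2 → C_1 maps a triangle to the signed sum of its edges. For instance
  ∂DEG = EG − DG + DE,
  ∂DLM = LM − DM + DL.
The 27×18 boundary matrix has rank 18 and Smith normal form diag(1,1,1,1,1,1,1,1,1,1,1,1,1,1,1,1,1,2).

Now H_k = ker ∂_k / im ∂_{k+1}, so:

  H_0: rank C_0 − rank ∂_1 = 9 − 8 = 1, and the invariant factors of ∂_1 are all 1, so H_0 = Z.
  H_1: rank ker ∂_1 − rank ∂_2 = (27 − 8) − 18 = 1, and ∂_2 has invariant factor 2 > 1, so H_1 = Z ⊕ Z/2.
  H_2: rank ker ∂_2 − rank ∂_3 = (18 − 18) − 0 = 0, and there is no ∂_3, so H_2 = 0.

(K is a triangulation of the Klein bottle.)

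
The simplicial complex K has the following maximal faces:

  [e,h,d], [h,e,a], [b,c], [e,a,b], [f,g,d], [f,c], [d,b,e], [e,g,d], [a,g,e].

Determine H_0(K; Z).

Fix the vertex order a < b < c < d < e < f < g < h and write every simplex with vertices in increasing order. Then dim K = 2 and the simplices of K are:

  0-simplices (8): a, b, c, d, e, f, g, h
  1-simplices (15): ab, ae, ag, ah, bc, bd, be, cf, de, df, dg, dh, eg, eh, fg
  2-simplices (7): abe, aeg, aeh, bde, deg, deh, dfg

giving chain groups C_0 ≅ Z^8, C_1 ≅ Z^15, C_2 ≅ Z^7.

Boundary ∂_1: C_1 → C_0 is given by ∂[p,q] = [q] − [p]. For instance
  ∂ag = g − a.
The 8×15 boundary matrix has rank 7 and Smith normal form diag(1,1,1,1,1,1,1).

Boundary ∂_2: C_2 → C_1 acts by ∂[p,q,r] = [q,r] − [p,r] + [p,q]. For instance
  ∂dfg = fg − dg + df,
  ∂aeg = eg − ag + ae.
The 15×7 boundary matrix has rank 7 and Smith normal form diag(1,1,1,1,1,1,1).

From H_k ≅ ker(∂_k) / im(∂_{k+1}) we obtain:

  H_0: rank C_0 − rank ∂_1 = 8 − 7 = 1, and the invariant factors of ∂_1 are all 1, so H_0 = Z.

H_0 ≅ Z.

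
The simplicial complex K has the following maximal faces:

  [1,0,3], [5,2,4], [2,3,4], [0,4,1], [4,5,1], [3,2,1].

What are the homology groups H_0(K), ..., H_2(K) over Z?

K has 6 vertices, 12 edges, 6 triangles.
rank ∂_0 = 0, rank ∂_1 = 5 ⇒ b_0 = 6 − 0 − 5 = 1; all invariant factors of ∂_1 are 1 so no torsion. So H_0 ≅ Z.
rank ∂_1 = 5, rank ∂_2 = 6 ⇒ b_1 = 12 − 5 − 6 = 1; all invariant factors of ∂_2 are 1 so no torsion. So H_1 ≅ Z.
rank ∂_2 = 6, rank ∂_3 = 0 ⇒ b_2 = 6 − 6 − 0 = 0. So H_2 ≅ 0.

H_0 ≅ Z,  H_1 ≅ Z,  H_2 = 0.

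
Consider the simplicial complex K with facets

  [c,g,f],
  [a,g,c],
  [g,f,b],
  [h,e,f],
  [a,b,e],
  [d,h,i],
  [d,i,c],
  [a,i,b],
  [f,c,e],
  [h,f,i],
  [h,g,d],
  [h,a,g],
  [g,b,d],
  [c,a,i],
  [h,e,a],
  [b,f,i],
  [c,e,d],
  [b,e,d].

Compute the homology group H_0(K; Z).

H_0 = Z.

Order the vertices as a < b < c < d < e < f < g < h < i. Listing each simplex with vertices in this order, K has dimension 2 with simplices:

  0-simplices (9): a, b, c, d, e, f, g, h, i
  1-simplices (27): ab, ac, ae, ag, ah, ai, bd, be, bf, bg, bi, cd, ce, cf, cg, ci, de, dg, dh, di, ef, eh, fg, fh, fi, gh, hi
  2-simplices (18): abe, abi, acg, aci, aeh, agh, bde, bdg, bfg, bfi, cde, cdi, cef, cfg, dgh, dhi, efh, fhi

so the chain groups are C_0 ≅ Z^9, C_1 ≅ Z^27, C_2 ≅ Z^18.

Boundary ∂_1: C_1 → C_0 maps an edge to its endpoints' difference, ∂[p,q] = q − p. For instance
  ∂di = i − d.
The resulting 9×27 matrix has rank 8, and its Smith normal form has invariant factors (1,1,1,1,1,1,1,1).

∂_2: C_2 → C_1 sends each 2-simplex [p,q,r] to [q,r] − [p,r] + [p,q]. For instance
  ∂bfg = fg − bg + bf,
  ∂efh = fh − eh + ef.
This gives a 27×18 integer matrix of rank 17; reducing to Smith normal form yields diagonal entries (1,1,1,1,1,1,1,1,1,1,1,1,1,1,1,1,1).

From H_k ≅ ker(∂_k) / im(∂_{k+1}) we obtain:

  H_0: rank C_0 − rank ∂_1 = 9 − 8 = 1, and the invariant factors of ∂_1 are all 1, so H_0 ≅ Z.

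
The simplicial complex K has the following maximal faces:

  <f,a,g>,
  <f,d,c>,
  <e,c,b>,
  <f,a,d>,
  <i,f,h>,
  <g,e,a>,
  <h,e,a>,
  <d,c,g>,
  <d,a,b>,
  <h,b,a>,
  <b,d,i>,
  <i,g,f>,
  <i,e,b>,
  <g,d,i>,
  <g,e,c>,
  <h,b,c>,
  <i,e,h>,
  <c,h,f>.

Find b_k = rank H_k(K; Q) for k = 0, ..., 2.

b_0 = 1, b_1 = 1, b_2 = 0.

Order the vertices as a < b < c < d < e < f < g < h < i. Listing each simplex with vertices in this order, K has dimension 2 with simplices:

  0-simplices (9): a, b, c, d, e, f, g, h, i
  1-simplices (27): ab, ad, ae, af, ag, ah, bc, bd, be, bh, bi, cd, ce, cf, cg, ch, df, dg, di, eg, eh, ei, fg, fh, fi, gi, hi
  2-simplices (18): abd, abh, adf, aeg, aeh, afg, bce, bch, bdi, bei, cdf, cdg, ceg, cfh, dgi, ehi, fgi, fhi

Hence C_0 ≅ Z^9, C_1 ≅ Z^27, C_2 ≅ Z^18.

∂_1: C_1 → C_0 maps an edge to its endpoints' difference, ∂[p,q] = q − p. For instance
  ∂gi = i − g.
This gives a 9×27 integer matrix of rank 8; reducing to Smith normal form yields diagonal entries (1,1,1,1,1,1,1,1).

∂_2: C_2 → C_1 maps a triangle to the signed sum of its edges. For instance
  ∂aeg = eg − ag + ae,
  ∂ceg = eg − cg + ce.
As a 27×18 matrix over Z this has rank 18, with invariant factors (1,1,1,1,1,1,1,1,1,1,1,1,1,1,1,1,1,2).

Computing H_k = (kernel of ∂_k) / (image of ∂_{k+1}):

  H_0: rank C_0 − rank ∂_1 = 9 − 8 = 1, and the invariant factors of ∂_1 are all 1, so H_0 ≅ Z.
  H_1: rank ker ∂_1 − rank ∂_2 = (27 − 8) − 18 = 1, and ∂_2 has invariant factor 2 > 1, so H_1 ≅ Z × Z/2.
  H_2: rank ker ∂_2 − rank ∂_3 = (18 − 18) − 0 = 0, and there is no ∂_3, so H_2 ≅ 0.

Hence the Betti numbers are b_0 = 1, b_1 = 1, b_2 = 0.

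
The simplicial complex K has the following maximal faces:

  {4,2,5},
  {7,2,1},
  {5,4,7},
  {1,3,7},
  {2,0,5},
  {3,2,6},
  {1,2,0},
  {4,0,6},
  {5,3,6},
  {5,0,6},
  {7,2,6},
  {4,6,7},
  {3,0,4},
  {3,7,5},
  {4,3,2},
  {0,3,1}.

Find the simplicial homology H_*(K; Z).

H_0 ≅ Z,  H_1 ≅ Z^2,  H_2 ≅ Z.

Take the total order 0 < 1 < 2 < 3 < 4 < 5 < 6 < 7 on the vertex set. Then K (dimension 2) consists of the simplices:

  0-simplices (8): [0], [1], [2], [3], [4], [5], [6], [7]
  1-simplices (24): (24 of them)
  2-simplices (16): [0,1,2], [0,1,3], [0,2,5], [0,3,4], [0,4,6], [0,5,6], [1,2,7], [1,3,7], [2,3,4], [2,3,6], [2,4,5], [2,6,7], [3,5,6], [3,5,7], [4,5,7], [4,6,7]

Hence C_0 ≅ Z^8, C_1 ≅ Z^24, C_2 ≅ Z^16.

∂_1: C_1 → C_0 maps an edge to its endpoints' difference, ∂[p,q] = q − p.
The 8×24 boundary matrix has rank 7 and Smith normal form diag(1,1,1,1,1,1,1).

Boundary ∂_2: C_2 → C_1 acts by ∂[p,q,r] = [q,r] − [p,r] + [p,q]. For instance
  ∂[0,4,6] = [4,6] − [0,6] + [0,4],
  ∂[0,5,6] = [5,6] − [0,6] + [0,5].
The 24×16 boundary matrix has rank 15 and Smith normal form diag(1,1,1,1,1,1,1,1,1,1,1,1,1,1,1).

Computing H_k = (kernel of ∂_k) / (image of ∂_{k+1}):

  H_0: rank C_0 − rank ∂_1 = 8 − 7 = 1, and the invariant factors of ∂_1 are all 1, so H_0 ≅ Z.
  H_1: rank ker ∂_1 − rank ∂_2 = (24 − 7) − 15 = 2, and the invariant factors of ∂_2 are all 1, so H_1 ≅ Z^2.
  H_2: rank ker ∂_2 − rank ∂_3 = (16 − 15) − 0 = 1, and there is no ∂_3, so H_2 ≅ Z.

As a check, the Euler characteristic is 8 − 24 + 16 = 0, which agrees with 1 − 2 + 1 = 0.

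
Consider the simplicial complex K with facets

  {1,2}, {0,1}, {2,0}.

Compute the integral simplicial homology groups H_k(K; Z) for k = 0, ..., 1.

H_0 ≅ Z,  H_1 ≅ Z.

Order the vertices as 0 < 1 < 2. Listing each simplex with vertices in this order, K has dimension 1 with simplices:

  0-simplices (3): [0], [1], [2]
  1-simplices (3): [0,1], [0,2], [1,2]

giving chain groups C_0 ≅ Z^3, C_1 ≅ Z^3.

∂_1: C_1 → C_0 maps an edge to its endpoints' difference, ∂[p,q] = q − p. For instance
  ∂[1,2] = [2] − [1].
The resulting 3×3 matrix has rank 2, and its Smith normal form has invariant factors (1,1).

From H_k ≅ ker(∂_k) / im(∂_{k+1}) we obtain:

  H_0: rank C_0 − rank ∂_1 = 3 − 2 = 1, and the invariant factors of ∂_1 are all 1, so H_0 ≅ Z.
  H_1: rank ker ∂_1 − rank ∂_2 = (3 − 2) − 0 = 1, and there is no ∂_2, so H_1 ≅ Z.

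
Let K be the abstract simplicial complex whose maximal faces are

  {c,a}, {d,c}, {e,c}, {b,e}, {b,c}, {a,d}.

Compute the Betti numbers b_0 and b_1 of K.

Take the total order a < b < c < d < e on the vertex set. Then K (dimension 1) consists of the simplices:

  0-simplices (5): a, b, c, d, e
  1-simplices (6): ac, ad, bc, be, cd, ce

giving chain groups C_0 ≅ Z^5, C_1 ≅ Z^6.

∂_1: C_1 → C_0 maps an edge to its endpoints' difference, ∂[p,q] = q − p.
This gives a 5×6 integer matrix of rank 4; reducing to Smith normal form yields diagonal entries (1,1,1,1).

Computing H_k = (kernel of ∂_k) / (image of ∂_{k+1}):

  H_0: rank C_0 − rank ∂_1 = 5 − 4 = 1, and the invariant factors of ∂_1 are all 1, so H_0 = Z.
  H_1: rank ker ∂_1 − rank ∂_2 = (6 − 4) − 0 = 2, and there is no ∂_2, so H_1 = Z^2.

As a check, the Euler characteristic is 5 − 6 = -1, which agrees with 1 − 2 = -1.

Hence the Betti numbers are b_0 = 1, b_1 = 2.

b_0 = 1, b_1 = 2.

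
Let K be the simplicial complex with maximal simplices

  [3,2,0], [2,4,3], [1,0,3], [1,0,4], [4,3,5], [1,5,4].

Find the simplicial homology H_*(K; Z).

Order the vertices as 0 < 1 < 2 < 3 < 4 < 5. Listing each simplex with vertices in this order, K has dimension 2 with simplices:

  0-simplices (6): [0], [1], [2], [3], [4], [5]
  1-simplices (12): [0,1], [0,2], [0,3], [0,4], [1,3], [1,4], [1,5], [2,3], [2,4], [3,4], [3,5], [4,5]
  2-simplices (6): [0,1,3], [0,1,4], [0,2,3], [1,4,5], [2,3,4], [3,4,5]

giving chain groups C_0 ≅ Z^6, C_1 ≅ Z^12, C_2 ≅ Z^6.

Boundary ∂_1: C_1 → C_0 maps an edge to its endpoints' difference, ∂[p,q] = q − p.
As a 6×12 matrix over Z this has rank 5, with invariant factors (1,1,1,1,1).

The boundary map ∂_2: C_2 → C_1 maps a triangle to the signed sum of its edges. For instance
  ∂[0,1,3] = [1,3] − [0,3] + [0,1],
  ∂[3,4,5] = [4,5] − [3,5] + [3,4].
As a 12×6 matrix over Z this has rank 6, with invariant factors (1,1,1,1,1,1).

Reading off H_k = ker ∂_k / im ∂_{k+1}:

  H_0: rank C_0 − rank ∂_1 = 6 − 5 = 1, and the invariant factors of ∂_1 are all 1, so H_0 = Z.
  H_1: rank ker ∂_1 − rank ∂_2 = (12 − 5) − 6 = 1, and the invariant factors of ∂_2 are all 1, so H_1 = Z.
  H_2: rank ker ∂_2 − rank ∂_3 = (6 − 6) − 0 = 0, and there is no ∂_3, so H_2 = 0.

(K is a triangulation of the cylinder S^1 x I.)

H_0 ≅ Z,  H_1 ≅ Z,  H_2 = 0.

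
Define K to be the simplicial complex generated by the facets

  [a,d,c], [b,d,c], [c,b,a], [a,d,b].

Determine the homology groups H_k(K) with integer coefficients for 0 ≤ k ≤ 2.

K has 4 vertices, 6 edges, 4 triangles.
rank ∂_0 = 0, rank ∂_1 = 3 ⇒ b_0 = 4 − 0 − 3 = 1; all invariant factors of ∂_1 are 1 so no torsion. So H_0 ≅ Z.
rank ∂_1 = 3, rank ∂_2 = 3 ⇒ b_1 = 6 − 3 − 3 = 0; all invariant factors of ∂_2 are 1 so no torsion. So H_1 ≅ 0.
rank ∂_2 = 3, rank ∂_3 = 0 ⇒ b_2 = 4 − 3 − 0 = 1. So H_2 ≅ Z.

H_0 ≅ Z,  H_1 = 0,  H_2 ≅ Z.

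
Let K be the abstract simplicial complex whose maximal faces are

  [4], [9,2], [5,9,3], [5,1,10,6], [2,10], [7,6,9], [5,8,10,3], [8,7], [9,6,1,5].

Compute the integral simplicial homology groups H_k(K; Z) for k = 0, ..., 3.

Take the total order 1 < 2 < 3 < 4 < 5 < 6 < 7 < 8 < 9 < 10 on the vertex set. Then K (dimension 3) consists of the simplices:

  0-simplices (10): [1], [2], [3], [4], [5], [6], [7], [8], [9], [10]
  1-simplices (20): [1,5], [1,6], [1,9], [1,10], [2,9], [2,10], [3,5], [3,8], [3,9], [3,10], [5,6], [5,8], [5,9], [5,10], [6,7], [6,9], [6,10], [7,8], [7,9], [8,10]
  2-simplices (13): [1,5,6], [1,5,9], [1,5,10], [1,6,9], [1,6,10], [3,5,8], [3,5,9], [3,5,10], [3,8,10], [5,6,9], [5,6,10], [5,8,10], [6,7,9]
  3-simplices (3): [1,5,6,9], [1,5,6,10], [3,5,8,10]

giving chain groups C_0 ≅ Z^10, C_1 ≅ Z^20, C_2 ≅ Z^13, C_3 ≅ Z^3.

∂_1: C_1 → C_0 sends each edge [p,q] (with p < q) to q − p. For instance
  ∂[1,9] = [9] − [1].
The resulting 10×20 matrix has rank 8, and its Smith normal form has invariant factors (1,1,1,1,1,1,1,1).

∂_2: C_2 → C_1 sends each 2-simplex [p,q,r] to [q,r] − [p,r] + [p,q]. For instance
  ∂[3,5,10] = [5,10] − [3,10] + [3,5],
  ∂[1,5,6] = [5,6] − [1,6] + [1,5].
This gives a 20×13 integer matrix of rank 10; reducing to Smith normal form yields diagonal entries (1,1,1,1,1,1,1,1,1,1).

∂_3: C_3 → C_2 sends each 3-simplex σ to the alternating sum Σ_i (−1)^i (σ with its i-th vertex removed). For instance
  ∂[1,5,6,10] = [5,6,10] − [1,6,10] + [1,5,10] − [1,5,6],
  ∂[1,5,6,9] = [5,6,9] − [1,6,9] + [1,5,9] − [1,5,6].
The 13×3 boundary matrix has rank 3 and Smith normal form diag(1,1,1).

Computing H_k = (kernel of ∂_k) / (image of ∂_{k+1}):

  H_0: rank C_0 − rank ∂_1 = 10 − 8 = 2, and the invariant factors of ∂_1 are all 1, so H_0 ≅ Z^2.
  H_1: rank ker ∂_1 − rank ∂_2 = (20 − 8) − 10 = 2, and the invariant factors of ∂_2 are all 1, so H_1 ≅ Z^2.
  H_2: rank ker ∂_2 − rank ∂_3 = (13 − 10) − 3 = 0, and the invariant factors of ∂_3 are all 1, so H_2 ≅ 0.
  H_3: rank ker ∂_3 − rank ∂_4 = (3 − 3) − 0 = 0, and there is no ∂_4, so H_3 ≅ 0.

H_0 ≅ Z^2,  H_1 ≅ Z^2,  H_2 = 0,  H_3 = 0.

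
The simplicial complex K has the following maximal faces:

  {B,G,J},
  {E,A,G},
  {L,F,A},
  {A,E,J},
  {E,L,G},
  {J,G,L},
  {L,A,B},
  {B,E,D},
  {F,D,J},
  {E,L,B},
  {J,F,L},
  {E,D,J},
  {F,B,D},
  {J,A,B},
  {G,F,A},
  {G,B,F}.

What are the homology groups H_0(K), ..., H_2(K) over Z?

H_0 = Z,  H_1 = Z^2,  H_2 = Z.

We work with the vertex ordering A < B < D < E < F < G < J < L. The simplices of K, each written with vertices in increasing order, are:

  0-simplices (8): A, B, D, E, F, G, J, L
  1-simplices (24): AB, AE, AF, AG, AJ, AL, BD, BE, BF, BG, BJ, BL, DE, DF, DJ, EG, EJ, EL, FG, FJ, FL, GJ, GL, JL
  2-simplices (16): ABJ, ABL, AEG, AEJ, AFG, AFL, BDE, BDF, BEL, BFG, BGJ, DEJ, DFJ, EGL, FJL, GJL

giving chain groups C_0 ≅ Z^8, C_1 ≅ Z^24, C_2 ≅ Z^16.

∂_1: C_1 → C_0 sends each edge [p,q] (with p < q) to q − p.
As a 8×24 matrix over Z this has rank 7, with invariant factors (1,1,1,1,1,1,1).

∂_2: C_2 → C_1 maps a triangle to the signed sum of its edges. For instance
  ∂ABJ = BJ − AJ + AB,
  ∂BFG = FG − BG + BF.
As a 24×16 matrix over Z this has rank 15, with invariant factors (1,1,1,1,1,1,1,1,1,1,1,1,1,1,1).

Now H_k = ker ∂_k / im ∂_{k+1}, so:

  H_0: rank C_0 − rank ∂_1 = 8 − 7 = 1, and the invariant factors of ∂_1 are all 1, so H_0 = Z.
  H_1: rank ker ∂_1 − rank ∂_2 = (24 − 7) − 15 = 2, and the invariant factors of ∂_2 are all 1, so H_1 = Z^2.
  H_2: rank ker ∂_2 − rank ∂_3 = (16 − 15) − 0 = 1, and there is no ∂_3, so H_2 = Z.

As a check, the Euler characteristic is 8 − 24 + 16 = 0, which agrees with 1 − 2 + 1 = 0.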